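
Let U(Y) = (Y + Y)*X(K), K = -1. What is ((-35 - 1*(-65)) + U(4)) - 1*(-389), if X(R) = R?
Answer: 411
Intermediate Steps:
U(Y) = -2*Y (U(Y) = (Y + Y)*(-1) = (2*Y)*(-1) = -2*Y)
((-35 - 1*(-65)) + U(4)) - 1*(-389) = ((-35 - 1*(-65)) - 2*4) - 1*(-389) = ((-35 + 65) - 8) + 389 = (30 - 8) + 389 = 22 + 389 = 411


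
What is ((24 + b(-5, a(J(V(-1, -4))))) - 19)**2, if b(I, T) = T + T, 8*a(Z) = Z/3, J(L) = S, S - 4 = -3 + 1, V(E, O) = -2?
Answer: 961/36 ≈ 26.694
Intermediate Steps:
S = 2 (S = 4 + (-3 + 1) = 4 - 2 = 2)
J(L) = 2
a(Z) = Z/24 (a(Z) = (Z/3)/8 = Z/24)
b(I, T) = 2*T
((24 + b(-5, a(J(V(-1, -4))))) - 19)**2 = ((24 + 2*((1/24)*2)) - 19)**2 = ((24 + 2*(1/12)) - 19)**2 = ((24 + 1/6) - 19)**2 = (145/6 - 19)**2 = (31/6)**2 = 961/36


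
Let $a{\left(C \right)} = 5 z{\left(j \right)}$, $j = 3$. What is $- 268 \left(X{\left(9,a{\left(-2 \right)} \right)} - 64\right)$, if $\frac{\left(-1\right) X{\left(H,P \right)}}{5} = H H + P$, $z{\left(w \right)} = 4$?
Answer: $152492$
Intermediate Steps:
$a{\left(C \right)} = 20$ ($a{\left(C \right)} = 5 \cdot 4 = 20$)
$X{\left(H,P \right)} = - 5 P - 5 H^{2}$ ($X{\left(H,P \right)} = - 5 \left(H H + P\right) = - 5 \left(H^{2} + P\right) = - 5 \left(P + H^{2}\right) = - 5 P - 5 H^{2}$)
$- 268 \left(X{\left(9,a{\left(-2 \right)} \right)} - 64\right) = - 268 \left(\left(\left(-5\right) 20 - 5 \cdot 9^{2}\right) - 64\right) = - 268 \left(\left(-100 - 405\right) - 64\right) = - 268 \left(-505 - 64\right) = \left(-268\right) \left(-569\right) = 152492$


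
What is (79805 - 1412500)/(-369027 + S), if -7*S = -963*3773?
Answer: -266539/30006 ≈ -8.8829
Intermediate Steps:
S = 519057 (S = -(-963)*3773/7 = -⅐*(-3633399) = 519057)
(79805 - 1412500)/(-369027 + S) = (79805 - 1412500)/(-369027 + 519057) = -1332695/150030 = -1332695*1/150030 = -266539/30006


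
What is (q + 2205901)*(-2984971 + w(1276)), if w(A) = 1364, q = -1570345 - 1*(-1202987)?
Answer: -5485489764601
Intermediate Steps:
q = -367358 (q = -1570345 + 1202987 = -367358)
(q + 2205901)*(-2984971 + w(1276)) = (-367358 + 2205901)*(-2984971 + 1364) = 1838543*(-2983607) = -5485489764601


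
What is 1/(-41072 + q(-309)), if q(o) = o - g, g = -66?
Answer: -1/41315 ≈ -2.4204e-5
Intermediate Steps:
q(o) = 66 + o (q(o) = o - 1*(-66) = o + 66 = 66 + o)
1/(-41072 + q(-309)) = 1/(-41072 + (66 - 309)) = 1/(-41072 - 243) = 1/(-41315) = -1/41315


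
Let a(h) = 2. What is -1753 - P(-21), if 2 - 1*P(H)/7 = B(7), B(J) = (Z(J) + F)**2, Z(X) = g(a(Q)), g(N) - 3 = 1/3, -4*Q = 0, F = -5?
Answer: -15728/9 ≈ -1747.6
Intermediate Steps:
Q = 0 (Q = -1/4*0 = 0)
g(N) = 10/3 (g(N) = 3 + 1/3 = 10/3)
Z(X) = 10/3
B(J) = 25/9 (B(J) = (10/3 - 5)**2 = (-5/3)**2 = 25/9)
P(H) = -49/9 (P(H) = 14 - 7*25/9 = 14 - 175/9 = -49/9)
-1753 - P(-21) = -1753 - 1*(-49/9) = -1753 + 49/9 = -15728/9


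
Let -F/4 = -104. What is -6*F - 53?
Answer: -2549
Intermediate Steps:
F = 416 (F = -4*(-104) = 416)
-6*F - 53 = -6*416 - 53 = -2496 - 53 = -2549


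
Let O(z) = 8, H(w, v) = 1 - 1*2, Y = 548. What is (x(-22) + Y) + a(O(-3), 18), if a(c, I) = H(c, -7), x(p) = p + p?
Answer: 503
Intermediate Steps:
x(p) = 2*p
H(w, v) = -1 (H(w, v) = 1 - 2 = -1)
a(c, I) = -1
(x(-22) + Y) + a(O(-3), 18) = (2*(-22) + 548) - 1 = (-44 + 548) - 1 = 504 - 1 = 503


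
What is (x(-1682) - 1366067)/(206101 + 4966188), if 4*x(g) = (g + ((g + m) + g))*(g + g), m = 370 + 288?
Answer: 2324241/5172289 ≈ 0.44936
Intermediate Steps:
m = 658
x(g) = g*(658 + 3*g)/2 (x(g) = ((g + ((g + 658) + g))*(g + g))/4 = ((g + ((658 + g) + g))*(2*g))/4 = ((g + (658 + 2*g))*(2*g))/4 = ((658 + 3*g)*(2*g))/4 = (2*g*(658 + 3*g))/4 = g*(658 + 3*g)/2)
(x(-1682) - 1366067)/(206101 + 4966188) = ((1/2)*(-1682)*(658 + 3*(-1682)) - 1366067)/(206101 + 4966188) = ((1/2)*(-1682)*(658 - 5046) - 1366067)/5172289 = ((1/2)*(-1682)*(-4388) - 1366067)*(1/5172289) = (3690308 - 1366067)*(1/5172289) = 2324241*(1/5172289) = 2324241/5172289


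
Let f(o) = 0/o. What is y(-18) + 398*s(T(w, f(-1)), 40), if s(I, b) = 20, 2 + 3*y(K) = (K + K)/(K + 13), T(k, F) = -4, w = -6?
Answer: 119426/15 ≈ 7961.7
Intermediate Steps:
f(o) = 0
y(K) = -2/3 + 2*K/(3*(13 + K)) (y(K) = -2/3 + ((K + K)/(K + 13))/3 = -2/3 + ((2*K)/(13 + K))/3 = -2/3 + (2*K/(13 + K))/3 = -2/3 + 2*K/(3*(13 + K)))
y(-18) + 398*s(T(w, f(-1)), 40) = -26/(39 + 3*(-18)) + 398*20 = -26/(39 - 54) + 7960 = -26/(-15) + 7960 = -26*(-1/15) + 7960 = 26/15 + 7960 = 119426/15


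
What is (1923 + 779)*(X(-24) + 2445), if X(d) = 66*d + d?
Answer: 2261574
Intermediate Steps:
X(d) = 67*d
(1923 + 779)*(X(-24) + 2445) = (1923 + 779)*(67*(-24) + 2445) = 2702*(-1608 + 2445) = 2702*837 = 2261574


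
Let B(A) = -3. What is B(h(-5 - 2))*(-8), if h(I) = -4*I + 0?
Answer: 24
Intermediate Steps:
h(I) = -4*I
B(h(-5 - 2))*(-8) = -3*(-8) = 24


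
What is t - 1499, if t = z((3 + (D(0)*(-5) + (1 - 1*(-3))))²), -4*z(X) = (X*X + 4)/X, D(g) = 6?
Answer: -3451729/2116 ≈ -1631.3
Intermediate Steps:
z(X) = -(4 + X²)/(4*X) (z(X) = -(X*X + 4)/(4*X) = -(X² + 4)/(4*X) = -(4 + X²)/(4*X))
t = -279845/2116 (t = -1/((3 + (6*(-5) + (1 - 1*(-3))))²) - (3 + (6*(-5) + (1 - 1*(-3))))²/4 = -1/((3 + (-30 + (1 + 3)))²) - (3 + (-30 + (1 + 3)))²/4 = -1/((3 + (-30 + 4))²) - (3 + (-30 + 4))²/4 = -1/((3 - 26)²) - (3 - 26)²/4 = -1/((-23)²) - ¼*(-23)² = -1/529 - ¼*529 = -1*1/529 - 529/4 = -1/529 - 529/4 = -279845/2116 ≈ -132.25)
t - 1499 = -279845/2116 - 1499 = -3451729/2116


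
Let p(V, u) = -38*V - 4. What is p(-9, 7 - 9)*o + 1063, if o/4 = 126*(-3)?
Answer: -509993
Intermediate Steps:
o = -1512 (o = 4*(126*(-3)) = 4*(-378) = -1512)
p(V, u) = -4 - 38*V
p(-9, 7 - 9)*o + 1063 = (-4 - 38*(-9))*(-1512) + 1063 = (-4 + 342)*(-1512) + 1063 = 338*(-1512) + 1063 = -511056 + 1063 = -509993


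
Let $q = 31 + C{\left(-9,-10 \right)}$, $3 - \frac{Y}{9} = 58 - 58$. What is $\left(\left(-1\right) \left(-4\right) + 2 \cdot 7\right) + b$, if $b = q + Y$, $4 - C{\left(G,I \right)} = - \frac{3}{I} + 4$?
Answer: $\frac{757}{10} \approx 75.7$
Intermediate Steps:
$C{\left(G,I \right)} = \frac{3}{I}$ ($C{\left(G,I \right)} = 4 - \left(- \frac{3}{I} + 4\right) = 4 - \left(4 - \frac{3}{I}\right) = \frac{3}{I}$)
$Y = 27$ ($Y = 27 - 9 \left(58 - 58\right) = 27 - 0 = 27 + 0 = 27$)
$q = \frac{307}{10}$ ($q = 31 + \frac{3}{-10} = 31 + 3 \left(- \frac{1}{10}\right) = 31 - \frac{3}{10} = \frac{307}{10} \approx 30.7$)
$b = \frac{577}{10}$ ($b = \frac{307}{10} + 27 = \frac{577}{10} \approx 57.7$)
$\left(\left(-1\right) \left(-4\right) + 2 \cdot 7\right) + b = \left(\left(-1\right) \left(-4\right) + 2 \cdot 7\right) + \frac{577}{10} = \left(4 + 14\right) + \frac{577}{10} = 18 + \frac{577}{10} = \frac{757}{10}$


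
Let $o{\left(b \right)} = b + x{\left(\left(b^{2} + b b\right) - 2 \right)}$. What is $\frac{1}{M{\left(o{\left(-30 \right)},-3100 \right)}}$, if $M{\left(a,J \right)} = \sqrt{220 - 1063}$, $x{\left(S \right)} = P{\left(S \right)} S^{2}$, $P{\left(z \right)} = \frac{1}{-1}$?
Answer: $- \frac{i \sqrt{843}}{843} \approx - 0.034442 i$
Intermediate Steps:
$P{\left(z \right)} = -1$
$x{\left(S \right)} = - S^{2}$
$o{\left(b \right)} = b - \left(-2 + 2 b^{2}\right)^{2}$ ($o{\left(b \right)} = b - \left(\left(b^{2} + b b\right) - 2\right)^{2} = b - \left(\left(b^{2} + b^{2}\right) - 2\right)^{2} = b - \left(2 b^{2} - 2\right)^{2} = b - \left(-2 + 2 b^{2}\right)^{2}$)
$M{\left(a,J \right)} = i \sqrt{843}$ ($M{\left(a,J \right)} = \sqrt{-843} = i \sqrt{843}$)
$\frac{1}{M{\left(o{\left(-30 \right)},-3100 \right)}} = \frac{1}{i \sqrt{843}} = - \frac{i \sqrt{843}}{843}$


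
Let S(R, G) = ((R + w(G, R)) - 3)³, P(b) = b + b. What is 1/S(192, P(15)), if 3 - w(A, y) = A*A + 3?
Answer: -1/359425431 ≈ -2.7822e-9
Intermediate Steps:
w(A, y) = -A² (w(A, y) = 3 - (A*A + 3) = 3 - (A² + 3) = 3 - (3 + A²) = 3 + (-3 - A²) = -A²)
P(b) = 2*b
S(R, G) = (-3 + R - G²)³ (S(R, G) = ((R - G²) - 3)³ = (-3 + R - G²)³)
1/S(192, P(15)) = 1/(-(3 + (2*15)² - 1*192)³) = 1/(-(3 + 30² - 192)³) = 1/(-(3 + 900 - 192)³) = 1/(-1*711³) = 1/(-1*359425431) = 1/(-359425431) = -1/359425431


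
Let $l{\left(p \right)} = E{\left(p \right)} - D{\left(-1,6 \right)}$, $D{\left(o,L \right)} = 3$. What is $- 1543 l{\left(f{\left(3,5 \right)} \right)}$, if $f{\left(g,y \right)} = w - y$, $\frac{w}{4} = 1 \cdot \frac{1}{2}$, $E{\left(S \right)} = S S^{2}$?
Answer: $46290$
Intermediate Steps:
$E{\left(S \right)} = S^{3}$
$w = 2$ ($w = 4 \cdot 1 \cdot \frac{1}{2} = 4 \cdot \frac{1}{2} = 2$)
$f{\left(g,y \right)} = 2 - y$
$l{\left(p \right)} = -3 + p^{3}$ ($l{\left(p \right)} = p^{3} - 3 = -3 + p^{3}$)
$- 1543 l{\left(f{\left(3,5 \right)} \right)} = - 1543 \left(-3 + \left(2 - 5\right)^{3}\right) = - 1543 \left(-3 + \left(-3\right)^{3}\right) = - 1543 \left(-3 - 27\right) = \left(-1543\right) \left(-30\right) = 46290$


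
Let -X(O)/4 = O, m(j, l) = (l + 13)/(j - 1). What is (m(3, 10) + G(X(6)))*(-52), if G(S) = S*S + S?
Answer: -29302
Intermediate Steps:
m(j, l) = (13 + l)/(-1 + j)
X(O) = -4*O
G(S) = S + S² (G(S) = S² + S = S + S²)
(m(3, 10) + G(X(6)))*(-52) = ((13 + 10)/(-1 + 3) + (-4*6)*(1 - 4*6))*(-52) = (23/2 - 24*(1 - 24))*(-52) = ((½)*23 - 24*(-23))*(-52) = (23/2 + 552)*(-52) = (1127/2)*(-52) = -29302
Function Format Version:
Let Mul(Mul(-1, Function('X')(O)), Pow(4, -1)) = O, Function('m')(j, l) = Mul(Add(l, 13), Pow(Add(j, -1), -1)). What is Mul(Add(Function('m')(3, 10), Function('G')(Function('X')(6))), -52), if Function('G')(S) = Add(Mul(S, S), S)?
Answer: -29302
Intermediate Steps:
Function('m')(j, l) = Mul(Pow(Add(-1, j), -1), Add(13, l)) (Function('m')(j, l) = Mul(Add(13, l), Pow(Add(-1, j), -1)) = Mul(Pow(Add(-1, j), -1), Add(13, l)))
Function('X')(O) = Mul(-4, O)
Function('G')(S) = Add(S, Pow(S, 2)) (Function('G')(S) = Add(Pow(S, 2), S) = Add(S, Pow(S, 2)))
Mul(Add(Function('m')(3, 10), Function('G')(Function('X')(6))), -52) = Mul(Add(Mul(Pow(Add(-1, 3), -1), Add(13, 10)), Mul(Mul(-4, 6), Add(1, Mul(-4, 6)))), -52) = Mul(Add(Mul(Pow(2, -1), 23), Mul(-24, Add(1, -24))), -52) = Mul(Add(Mul(Rational(1, 2), 23), Mul(-24, -23)), -52) = Mul(Add(Rational(23, 2), 552), -52) = Mul(Rational(1127, 2), -52) = -29302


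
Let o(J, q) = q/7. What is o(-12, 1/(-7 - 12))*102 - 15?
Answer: -2097/133 ≈ -15.767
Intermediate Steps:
o(J, q) = q/7 (o(J, q) = q*(⅐) = q/7)
o(-12, 1/(-7 - 12))*102 - 15 = (1/(7*(-7 - 12)))*102 - 15 = ((⅐)/(-19))*102 - 15 = ((⅐)*(-1/19))*102 - 15 = -1/133*102 - 15 = -102/133 - 15 = -2097/133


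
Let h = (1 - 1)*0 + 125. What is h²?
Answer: 15625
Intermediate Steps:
h = 125 (h = 0*0 + 125 = 0 + 125 = 125)
h² = 125² = 15625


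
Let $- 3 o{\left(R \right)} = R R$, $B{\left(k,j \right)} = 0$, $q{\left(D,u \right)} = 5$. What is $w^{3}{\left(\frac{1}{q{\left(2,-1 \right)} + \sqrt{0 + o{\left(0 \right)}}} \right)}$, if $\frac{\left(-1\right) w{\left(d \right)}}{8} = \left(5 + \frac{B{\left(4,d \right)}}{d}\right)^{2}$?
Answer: $-8000000$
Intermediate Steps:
$o{\left(R \right)} = - \frac{R^{2}}{3}$ ($o{\left(R \right)} = - \frac{R R}{3} = - \frac{R^{2}}{3}$)
$w{\left(d \right)} = -200$ ($w{\left(d \right)} = - 8 \left(5 + \frac{0}{d}\right)^{2} = - 8 \left(5 + 0\right)^{2} = - 8 \cdot 5^{2} = \left(-8\right) 25 = -200$)
$w^{3}{\left(\frac{1}{q{\left(2,-1 \right)} + \sqrt{0 + o{\left(0 \right)}}} \right)} = \left(-200\right)^{3} = -8000000$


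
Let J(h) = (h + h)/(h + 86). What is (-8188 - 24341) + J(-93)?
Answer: -227517/7 ≈ -32502.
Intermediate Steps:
J(h) = 2*h/(86 + h) (J(h) = (2*h)/(86 + h) = 2*h/(86 + h))
(-8188 - 24341) + J(-93) = (-8188 - 24341) + 2*(-93)/(86 - 93) = -32529 + 2*(-93)/(-7) = -32529 + 2*(-93)*(-⅐) = -32529 + 186/7 = -227517/7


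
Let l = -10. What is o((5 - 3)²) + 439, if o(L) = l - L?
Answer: 425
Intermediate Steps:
o(L) = -10 - L
o((5 - 3)²) + 439 = (-10 - (5 - 3)²) + 439 = (-10 - 1*2²) + 439 = (-10 - 1*4) + 439 = (-10 - 4) + 439 = -14 + 439 = 425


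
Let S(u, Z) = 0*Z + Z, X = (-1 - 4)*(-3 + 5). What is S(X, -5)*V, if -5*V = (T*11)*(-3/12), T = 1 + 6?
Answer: -77/4 ≈ -19.250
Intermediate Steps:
X = -10 (X = -5*2 = -10)
S(u, Z) = Z (S(u, Z) = 0 + Z = Z)
T = 7
V = 77/20 (V = -7*11*(-3/12)/5 = -77*(-3*1/12)/5 = -77*(-1)/(5*4) = -1/5*(-77/4) = 77/20 ≈ 3.8500)
S(X, -5)*V = -5*77/20 = -77/4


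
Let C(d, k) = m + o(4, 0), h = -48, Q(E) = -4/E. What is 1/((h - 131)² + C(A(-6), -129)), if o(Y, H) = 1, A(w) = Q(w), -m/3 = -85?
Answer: 1/32297 ≈ 3.0963e-5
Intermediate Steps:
m = 255 (m = -3*(-85) = 255)
A(w) = -4/w
C(d, k) = 256 (C(d, k) = 255 + 1 = 256)
1/((h - 131)² + C(A(-6), -129)) = 1/((-48 - 131)² + 256) = 1/((-179)² + 256) = 1/(32041 + 256) = 1/32297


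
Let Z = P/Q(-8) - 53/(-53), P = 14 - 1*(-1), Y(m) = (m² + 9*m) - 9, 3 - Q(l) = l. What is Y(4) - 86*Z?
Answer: -1763/11 ≈ -160.27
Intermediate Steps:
Q(l) = 3 - l
Y(m) = -9 + m² + 9*m
P = 15 (P = 14 + 1 = 15)
Z = 26/11 (Z = 15/(3 - 1*(-8)) - 53/(-53) = 15/(3 + 8) - 53*(-1/53) = 15/11 + 1 = 26/11 ≈ 2.3636)
Y(4) - 86*Z = (-9 + 4² + 9*4) - 86*26/11 = (-9 + 16 + 36) - 2236/11 = 43 - 2236/11 = -1763/11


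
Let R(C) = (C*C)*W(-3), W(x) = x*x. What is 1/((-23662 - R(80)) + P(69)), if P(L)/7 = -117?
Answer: -1/82081 ≈ -1.2183e-5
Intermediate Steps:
P(L) = -819 (P(L) = 7*(-117) = -819)
W(x) = x²
R(C) = 9*C² (R(C) = (C*C)*(-3)² = C²*9 = 9*C²)
1/((-23662 - R(80)) + P(69)) = 1/((-23662 - 9*80²) - 819) = 1/((-23662 - 9*6400) - 819) = 1/((-23662 - 1*57600) - 819) = 1/((-23662 - 57600) - 819) = 1/(-81262 - 819) = 1/(-82081) = -1/82081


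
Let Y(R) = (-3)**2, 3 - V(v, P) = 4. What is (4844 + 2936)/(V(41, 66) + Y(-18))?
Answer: 1945/2 ≈ 972.50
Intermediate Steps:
V(v, P) = -1 (V(v, P) = 3 - 1*4 = 3 - 4 = -1)
Y(R) = 9
(4844 + 2936)/(V(41, 66) + Y(-18)) = (4844 + 2936)/(-1 + 9) = 7780/8 = 7780*(1/8) = 1945/2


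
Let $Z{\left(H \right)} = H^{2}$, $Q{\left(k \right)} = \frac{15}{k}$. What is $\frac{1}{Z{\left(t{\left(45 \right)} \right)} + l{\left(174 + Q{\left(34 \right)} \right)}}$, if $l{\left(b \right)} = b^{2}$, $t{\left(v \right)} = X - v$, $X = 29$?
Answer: $\frac{1156}{35472697} \approx 3.2588 \cdot 10^{-5}$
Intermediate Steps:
$t{\left(v \right)} = 29 - v$
$\frac{1}{Z{\left(t{\left(45 \right)} \right)} + l{\left(174 + Q{\left(34 \right)} \right)}} = \frac{1}{\left(29 - 45\right)^{2} + \left(174 + \frac{15}{34}\right)^{2}} = \frac{1}{\left(29 - 45\right)^{2} + \left(174 + 15 \cdot \frac{1}{34}\right)^{2}} = \frac{1}{\left(-16\right)^{2} + \left(174 + \frac{15}{34}\right)^{2}} = \frac{1}{256 + \left(\frac{5931}{34}\right)^{2}} = \frac{1}{256 + \frac{35176761}{1156}} = \frac{1}{\frac{35472697}{1156}} = \frac{1156}{35472697}$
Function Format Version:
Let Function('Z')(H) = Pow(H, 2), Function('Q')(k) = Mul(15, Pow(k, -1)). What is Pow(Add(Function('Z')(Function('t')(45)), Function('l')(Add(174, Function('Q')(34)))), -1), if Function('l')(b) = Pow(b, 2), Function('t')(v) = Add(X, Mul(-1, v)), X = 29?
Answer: Rational(1156, 35472697) ≈ 3.2588e-5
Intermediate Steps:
Function('t')(v) = Add(29, Mul(-1, v))
Pow(Add(Function('Z')(Function('t')(45)), Function('l')(Add(174, Function('Q')(34)))), -1) = Pow(Add(Pow(Add(29, Mul(-1, 45)), 2), Pow(Add(174, Mul(15, Pow(34, -1))), 2)), -1) = Pow(Add(Pow(Add(29, -45), 2), Pow(Add(174, Mul(15, Rational(1, 34))), 2)), -1) = Pow(Add(Pow(-16, 2), Pow(Add(174, Rational(15, 34)), 2)), -1) = Pow(Add(256, Pow(Rational(5931, 34), 2)), -1) = Pow(Add(256, Rational(35176761, 1156)), -1) = Pow(Rational(35472697, 1156), -1) = Rational(1156, 35472697)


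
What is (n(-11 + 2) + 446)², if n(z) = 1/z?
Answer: 16104169/81 ≈ 1.9882e+5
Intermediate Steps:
n(z) = 1/z
(n(-11 + 2) + 446)² = (1/(-11 + 2) + 446)² = (1/(-9) + 446)² = (-⅑ + 446)² = (4013/9)² = 16104169/81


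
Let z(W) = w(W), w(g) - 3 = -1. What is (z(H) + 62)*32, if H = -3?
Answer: 2048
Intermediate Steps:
w(g) = 2 (w(g) = 3 - 1 = 2)
z(W) = 2
(z(H) + 62)*32 = (2 + 62)*32 = 64*32 = 2048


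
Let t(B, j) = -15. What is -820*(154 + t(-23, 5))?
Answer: -113980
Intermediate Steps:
-820*(154 + t(-23, 5)) = -820*(154 - 15) = -820*139 = -113980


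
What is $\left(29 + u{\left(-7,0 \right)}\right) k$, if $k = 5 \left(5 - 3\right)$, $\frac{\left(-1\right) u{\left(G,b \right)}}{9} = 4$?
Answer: $-70$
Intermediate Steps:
$u{\left(G,b \right)} = -36$ ($u{\left(G,b \right)} = \left(-9\right) 4 = -36$)
$k = 10$ ($k = 5 \cdot 2 = 10$)
$\left(29 + u{\left(-7,0 \right)}\right) k = \left(29 - 36\right) 10 = \left(-7\right) 10 = -70$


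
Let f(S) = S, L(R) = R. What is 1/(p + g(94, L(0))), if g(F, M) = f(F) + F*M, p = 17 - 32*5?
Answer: -1/49 ≈ -0.020408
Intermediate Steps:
p = -143 (p = 17 - 32*5 = 17 - 160 = -143)
g(F, M) = F + F*M
1/(p + g(94, L(0))) = 1/(-143 + 94*(1 + 0)) = 1/(-143 + 94*1) = 1/(-143 + 94) = 1/(-49) = -1/49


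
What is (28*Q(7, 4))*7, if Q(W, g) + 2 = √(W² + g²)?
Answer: -392 + 196*√65 ≈ 1188.2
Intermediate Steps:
Q(W, g) = -2 + √(W² + g²)
(28*Q(7, 4))*7 = (28*(-2 + √(7² + 4²)))*7 = (28*(-2 + √(49 + 16)))*7 = (28*(-2 + √65))*7 = (-56 + 28*√65)*7 = -392 + 196*√65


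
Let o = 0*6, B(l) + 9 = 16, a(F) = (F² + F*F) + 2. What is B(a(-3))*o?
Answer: 0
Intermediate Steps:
a(F) = 2 + 2*F² (a(F) = (F² + F²) + 2 = 2*F² + 2 = 2 + 2*F²)
B(l) = 7 (B(l) = -9 + 16 = 7)
o = 0
B(a(-3))*o = 7*0 = 0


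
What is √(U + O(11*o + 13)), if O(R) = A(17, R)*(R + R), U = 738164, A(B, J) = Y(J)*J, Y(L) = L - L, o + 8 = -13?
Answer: 2*√184541 ≈ 859.17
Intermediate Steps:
o = -21 (o = -8 - 13 = -21)
Y(L) = 0
A(B, J) = 0 (A(B, J) = 0*J = 0)
O(R) = 0 (O(R) = 0*(R + R) = 0*(2*R) = 0)
√(U + O(11*o + 13)) = √(738164 + 0) = √738164 = 2*√184541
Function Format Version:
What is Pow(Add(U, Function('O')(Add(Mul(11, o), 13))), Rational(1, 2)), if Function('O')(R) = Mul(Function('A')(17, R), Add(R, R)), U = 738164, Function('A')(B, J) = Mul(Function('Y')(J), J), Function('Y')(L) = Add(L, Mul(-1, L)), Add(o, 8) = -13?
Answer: Mul(2, Pow(184541, Rational(1, 2))) ≈ 859.17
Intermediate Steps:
o = -21 (o = Add(-8, -13) = -21)
Function('Y')(L) = 0
Function('A')(B, J) = 0 (Function('A')(B, J) = Mul(0, J) = 0)
Function('O')(R) = 0 (Function('O')(R) = Mul(0, Add(R, R)) = Mul(0, Mul(2, R)) = 0)
Pow(Add(U, Function('O')(Add(Mul(11, o), 13))), Rational(1, 2)) = Pow(Add(738164, 0), Rational(1, 2)) = Pow(738164, Rational(1, 2)) = Mul(2, Pow(184541, Rational(1, 2)))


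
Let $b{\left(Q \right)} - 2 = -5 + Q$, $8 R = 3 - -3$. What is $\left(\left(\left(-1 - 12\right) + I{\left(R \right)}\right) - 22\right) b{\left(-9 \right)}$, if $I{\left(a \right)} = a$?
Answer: $411$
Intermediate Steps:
$R = \frac{3}{4}$ ($R = \frac{3 - -3}{8} = \frac{3 + 3}{8} = \frac{1}{8} \cdot 6 = \frac{3}{4} \approx 0.75$)
$b{\left(Q \right)} = -3 + Q$ ($b{\left(Q \right)} = 2 + \left(-5 + Q\right) = -3 + Q$)
$\left(\left(\left(-1 - 12\right) + I{\left(R \right)}\right) - 22\right) b{\left(-9 \right)} = \left(\left(\left(-1 - 12\right) + \frac{3}{4}\right) - 22\right) \left(-3 - 9\right) = \left(\left(\left(-1 - 12\right) + \frac{3}{4}\right) - 22\right) \left(-12\right) = \left(\left(-13 + \frac{3}{4}\right) - 22\right) \left(-12\right) = \left(- \frac{49}{4} - 22\right) \left(-12\right) = \left(- \frac{137}{4}\right) \left(-12\right) = 411$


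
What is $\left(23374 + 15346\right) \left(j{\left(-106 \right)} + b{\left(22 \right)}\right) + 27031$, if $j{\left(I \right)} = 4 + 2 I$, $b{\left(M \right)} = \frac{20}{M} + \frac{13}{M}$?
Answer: $-7968649$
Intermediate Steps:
$b{\left(M \right)} = \frac{33}{M}$
$\left(23374 + 15346\right) \left(j{\left(-106 \right)} + b{\left(22 \right)}\right) + 27031 = \left(23374 + 15346\right) \left(\left(4 + 2 \left(-106\right)\right) + \frac{33}{22}\right) + 27031 = 38720 \left(\left(4 - 212\right) + 33 \cdot \frac{1}{22}\right) + 27031 = 38720 \left(-208 + \frac{3}{2}\right) + 27031 = 38720 \left(- \frac{413}{2}\right) + 27031 = -7995680 + 27031 = -7968649$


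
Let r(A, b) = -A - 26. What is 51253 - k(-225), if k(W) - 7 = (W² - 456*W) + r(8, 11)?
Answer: -101945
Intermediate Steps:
r(A, b) = -26 - A
k(W) = -27 + W² - 456*W (k(W) = 7 + ((W² - 456*W) + (-26 - 1*8)) = 7 + ((W² - 456*W) + (-26 - 8)) = 7 + ((W² - 456*W) - 34) = 7 + (-34 + W² - 456*W) = -27 + W² - 456*W)
51253 - k(-225) = 51253 - (-27 + (-225)² - 456*(-225)) = 51253 - (-27 + 50625 + 102600) = 51253 - 1*153198 = 51253 - 153198 = -101945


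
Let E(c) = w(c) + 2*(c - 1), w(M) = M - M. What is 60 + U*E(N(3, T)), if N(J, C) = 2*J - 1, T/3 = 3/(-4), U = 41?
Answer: 388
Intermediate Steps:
T = -9/4 (T = 3*(3/(-4)) = 3*(3*(-¼)) = 3*(-¾) = -9/4 ≈ -2.2500)
w(M) = 0
N(J, C) = -1 + 2*J
E(c) = -2 + 2*c (E(c) = 0 + 2*(c - 1) = 0 + 2*(-1 + c) = 0 + (-2 + 2*c) = -2 + 2*c)
60 + U*E(N(3, T)) = 60 + 41*(-2 + 2*(-1 + 2*3)) = 60 + 41*(-2 + 2*(-1 + 6)) = 60 + 41*(-2 + 2*5) = 60 + 41*(-2 + 10) = 60 + 41*8 = 60 + 328 = 388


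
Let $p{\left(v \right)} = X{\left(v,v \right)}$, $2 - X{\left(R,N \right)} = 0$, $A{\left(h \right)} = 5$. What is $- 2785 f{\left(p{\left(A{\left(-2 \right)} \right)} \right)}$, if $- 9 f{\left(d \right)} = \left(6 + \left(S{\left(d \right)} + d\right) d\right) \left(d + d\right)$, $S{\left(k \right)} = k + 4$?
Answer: $\frac{245080}{9} \approx 27231.0$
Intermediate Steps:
$S{\left(k \right)} = 4 + k$
$X{\left(R,N \right)} = 2$ ($X{\left(R,N \right)} = 2 - 0 = 2 + 0 = 2$)
$p{\left(v \right)} = 2$
$f{\left(d \right)} = - \frac{2 d \left(6 + d \left(4 + 2 d\right)\right)}{9}$ ($f{\left(d \right)} = - \frac{\left(6 + \left(\left(4 + d\right) + d\right) d\right) \left(d + d\right)}{9} = - \frac{\left(6 + \left(4 + 2 d\right) d\right) 2 d}{9} = - \frac{\left(6 + d \left(4 + 2 d\right)\right) 2 d}{9} = - \frac{2 d \left(6 + d \left(4 + 2 d\right)\right)}{9}$)
$- 2785 f{\left(p{\left(A{\left(-2 \right)} \right)} \right)} = - 2785 \cdot \frac{4}{9} \cdot 2 \left(-3 - 2^{2} - 4\right) = - 2785 \cdot \frac{4}{9} \cdot 2 \left(-3 - 4 - 4\right) = - 2785 \cdot \frac{4}{9} \cdot 2 \left(-11\right) = \left(-2785\right) \left(- \frac{88}{9}\right) = \frac{245080}{9}$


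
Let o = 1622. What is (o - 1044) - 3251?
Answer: -2673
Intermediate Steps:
(o - 1044) - 3251 = (1622 - 1044) - 3251 = 578 - 3251 = -2673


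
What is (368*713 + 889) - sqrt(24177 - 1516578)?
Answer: 263273 - I*sqrt(1492401) ≈ 2.6327e+5 - 1221.6*I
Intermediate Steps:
(368*713 + 889) - sqrt(24177 - 1516578) = (262384 + 889) - sqrt(-1492401) = 263273 - I*sqrt(1492401)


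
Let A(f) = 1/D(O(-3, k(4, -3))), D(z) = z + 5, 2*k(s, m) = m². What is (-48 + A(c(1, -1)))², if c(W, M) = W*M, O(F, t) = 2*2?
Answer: 185761/81 ≈ 2293.3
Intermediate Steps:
k(s, m) = m²/2
O(F, t) = 4
D(z) = 5 + z
c(W, M) = M*W
A(f) = ⅑ (A(f) = 1/(5 + 4) = 1/9 = ⅑)
(-48 + A(c(1, -1)))² = (-48 + ⅑)² = (-431/9)² = 185761/81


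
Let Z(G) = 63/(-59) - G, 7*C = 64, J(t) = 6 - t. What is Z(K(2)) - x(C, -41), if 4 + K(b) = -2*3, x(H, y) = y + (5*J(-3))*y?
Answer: 111801/59 ≈ 1894.9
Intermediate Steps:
C = 64/7 (C = (⅐)*64 = 64/7 ≈ 9.1429)
x(H, y) = 46*y (x(H, y) = y + (5*(6 - 1*(-3)))*y = y + (5*(6 + 3))*y = y + (5*9)*y = y + 45*y = 46*y)
K(b) = -10 (K(b) = -4 - 2*3 = -4 - 6 = -10)
Z(G) = -63/59 - G (Z(G) = 63*(-1/59) - G = -63/59 - G)
Z(K(2)) - x(C, -41) = (-63/59 - 1*(-10)) - 46*(-41) = (-63/59 + 10) - 1*(-1886) = 527/59 + 1886 = 111801/59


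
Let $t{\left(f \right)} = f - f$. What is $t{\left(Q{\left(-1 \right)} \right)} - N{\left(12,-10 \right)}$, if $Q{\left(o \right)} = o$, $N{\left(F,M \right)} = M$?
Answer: $10$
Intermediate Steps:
$t{\left(f \right)} = 0$
$t{\left(Q{\left(-1 \right)} \right)} - N{\left(12,-10 \right)} = 0 - -10 = 0 + 10 = 10$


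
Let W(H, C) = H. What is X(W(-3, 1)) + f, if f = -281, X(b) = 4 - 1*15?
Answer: -292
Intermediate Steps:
X(b) = -11 (X(b) = 4 - 15 = -11)
X(W(-3, 1)) + f = -11 - 281 = -292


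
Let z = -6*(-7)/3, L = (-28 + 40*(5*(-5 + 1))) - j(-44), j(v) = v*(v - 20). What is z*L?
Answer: -51016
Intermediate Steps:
j(v) = v*(-20 + v)
L = -3644 (L = (-28 + 40*(5*(-5 + 1))) - (-44)*(-20 - 44) = (-28 + 40*(5*(-4))) - (-44)*(-64) = (-28 + 40*(-20)) - 1*2816 = (-28 - 800) - 2816 = -828 - 2816 = -3644)
z = 14 (z = 42*(1/3) = 14)
z*L = 14*(-3644) = -51016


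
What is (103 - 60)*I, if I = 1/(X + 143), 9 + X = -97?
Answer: 43/37 ≈ 1.1622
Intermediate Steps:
X = -106 (X = -9 - 97 = -106)
I = 1/37 (I = 1/(-106 + 143) = 1/37 ≈ 0.027027)
(103 - 60)*I = (103 - 60)*(1/37) = 43*(1/37) = 43/37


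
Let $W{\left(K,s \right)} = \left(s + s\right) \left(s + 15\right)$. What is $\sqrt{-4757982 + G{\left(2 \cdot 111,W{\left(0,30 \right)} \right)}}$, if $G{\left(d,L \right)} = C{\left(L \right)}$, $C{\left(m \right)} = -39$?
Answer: $9 i \sqrt{58741} \approx 2181.3 i$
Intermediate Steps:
$W{\left(K,s \right)} = 2 s \left(15 + s\right)$
$G{\left(d,L \right)} = -39$
$\sqrt{-4757982 + G{\left(2 \cdot 111,W{\left(0,30 \right)} \right)}} = \sqrt{-4757982 - 39} = \sqrt{-4758021} = 9 i \sqrt{58741}$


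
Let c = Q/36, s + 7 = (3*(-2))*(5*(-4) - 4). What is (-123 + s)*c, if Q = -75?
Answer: -175/6 ≈ -29.167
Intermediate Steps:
s = 137 (s = -7 + (3*(-2))*(5*(-4) - 4) = -7 - 6*(-20 - 4) = -7 - 6*(-24) = -7 + 144 = 137)
c = -25/12 (c = -75/36 = -75*1/36 = -25/12 ≈ -2.0833)
(-123 + s)*c = (-123 + 137)*(-25/12) = 14*(-25/12) = -175/6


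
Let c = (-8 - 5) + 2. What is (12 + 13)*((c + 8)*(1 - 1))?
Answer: 0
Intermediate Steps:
c = -11 (c = -13 + 2 = -11)
(12 + 13)*((c + 8)*(1 - 1)) = (12 + 13)*((-11 + 8)*(1 - 1)) = 25*(-3*0) = 25*0 = 0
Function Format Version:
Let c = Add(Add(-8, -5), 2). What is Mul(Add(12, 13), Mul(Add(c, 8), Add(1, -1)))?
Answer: 0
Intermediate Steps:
c = -11 (c = Add(-13, 2) = -11)
Mul(Add(12, 13), Mul(Add(c, 8), Add(1, -1))) = Mul(Add(12, 13), Mul(Add(-11, 8), Add(1, -1))) = Mul(25, Mul(-3, 0)) = Mul(25, 0) = 0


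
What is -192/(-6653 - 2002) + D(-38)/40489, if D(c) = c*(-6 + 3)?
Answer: 153694/6147935 ≈ 0.024999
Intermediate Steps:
D(c) = -3*c (D(c) = c*(-3) = -3*c)
-192/(-6653 - 2002) + D(-38)/40489 = -192/(-6653 - 2002) - 3*(-38)/40489 = -192/(-8655) + 114*(1/40489) = -192*(-1/8655) + 6/2131 = 64/2885 + 6/2131 = 153694/6147935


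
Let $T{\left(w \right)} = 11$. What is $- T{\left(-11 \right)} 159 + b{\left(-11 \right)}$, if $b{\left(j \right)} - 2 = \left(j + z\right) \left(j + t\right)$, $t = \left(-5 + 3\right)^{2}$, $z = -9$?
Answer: $-1607$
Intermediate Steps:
$t = 4$ ($t = \left(-2\right)^{2} = 4$)
$b{\left(j \right)} = 2 + \left(-9 + j\right) \left(4 + j\right)$ ($b{\left(j \right)} = 2 + \left(j - 9\right) \left(j + 4\right) = 2 + \left(-9 + j\right) \left(4 + j\right)$)
$- T{\left(-11 \right)} 159 + b{\left(-11 \right)} = \left(-1\right) 11 \cdot 159 - \left(-21 - 121\right) = \left(-11\right) 159 + \left(-34 + 121 + 55\right) = -1749 + 142 = -1607$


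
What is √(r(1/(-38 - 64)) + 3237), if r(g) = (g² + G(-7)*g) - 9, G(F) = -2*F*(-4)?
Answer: 5*√1343593/102 ≈ 56.820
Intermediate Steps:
G(F) = 8*F
r(g) = -9 + g² - 56*g (r(g) = (g² + (8*(-7))*g) - 9 = (g² - 56*g) - 9 = -9 + g² - 56*g)
√(r(1/(-38 - 64)) + 3237) = √((-9 + (1/(-38 - 64))² - 56/(-38 - 64)) + 3237) = √((-9 + (1/(-102))² - 56/(-102)) + 3237) = √((-9 + (-1/102)² - 56*(-1/102)) + 3237) = √((-9 + 1/10404 + 28/51) + 3237) = √(-87923/10404 + 3237) = √(33589825/10404) = 5*√1343593/102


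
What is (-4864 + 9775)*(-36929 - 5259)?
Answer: -207185268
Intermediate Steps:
(-4864 + 9775)*(-36929 - 5259) = 4911*(-42188) = -207185268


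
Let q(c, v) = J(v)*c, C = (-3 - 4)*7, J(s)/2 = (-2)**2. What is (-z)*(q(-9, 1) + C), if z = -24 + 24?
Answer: 0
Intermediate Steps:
z = 0
J(s) = 8 (J(s) = 2*(-2)**2 = 2*4 = 8)
C = -49 (C = -7*7 = -49)
q(c, v) = 8*c
(-z)*(q(-9, 1) + C) = (-1*0)*(8*(-9) - 49) = 0*(-72 - 49) = 0*(-121) = 0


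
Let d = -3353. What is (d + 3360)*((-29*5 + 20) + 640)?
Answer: 3605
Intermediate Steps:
(d + 3360)*((-29*5 + 20) + 640) = (-3353 + 3360)*((-29*5 + 20) + 640) = 7*((-145 + 20) + 640) = 7*(-125 + 640) = 7*515 = 3605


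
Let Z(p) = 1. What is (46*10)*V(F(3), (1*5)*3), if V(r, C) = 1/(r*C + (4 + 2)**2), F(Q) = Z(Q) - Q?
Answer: 230/3 ≈ 76.667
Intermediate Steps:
F(Q) = 1 - Q
V(r, C) = 1/(36 + C*r) (V(r, C) = 1/(C*r + 6**2) = 1/(C*r + 36) = 1/(36 + C*r))
(46*10)*V(F(3), (1*5)*3) = (46*10)/(36 + ((1*5)*3)*(1 - 1*3)) = 460/(36 + (5*3)*(1 - 3)) = 460/(36 + 15*(-2)) = 460/(36 - 30) = 460/6 = 460*(1/6) = 230/3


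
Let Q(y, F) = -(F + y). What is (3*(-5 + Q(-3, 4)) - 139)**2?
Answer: 24649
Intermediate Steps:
Q(y, F) = -F - y
(3*(-5 + Q(-3, 4)) - 139)**2 = (3*(-5 + (-1*4 - 1*(-3))) - 139)**2 = (3*(-5 + (-4 + 3)) - 139)**2 = (3*(-5 - 1) - 139)**2 = (3*(-6) - 139)**2 = (-18 - 139)**2 = (-157)**2 = 24649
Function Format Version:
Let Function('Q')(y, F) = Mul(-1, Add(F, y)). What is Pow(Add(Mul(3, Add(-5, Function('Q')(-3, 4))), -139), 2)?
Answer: 24649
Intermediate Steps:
Function('Q')(y, F) = Add(Mul(-1, F), Mul(-1, y))
Pow(Add(Mul(3, Add(-5, Function('Q')(-3, 4))), -139), 2) = Pow(Add(Mul(3, Add(-5, Add(Mul(-1, 4), Mul(-1, -3)))), -139), 2) = Pow(Add(Mul(3, Add(-5, Add(-4, 3))), -139), 2) = Pow(Add(Mul(3, Add(-5, -1)), -139), 2) = Pow(Add(Mul(3, -6), -139), 2) = Pow(Add(-18, -139), 2) = Pow(-157, 2) = 24649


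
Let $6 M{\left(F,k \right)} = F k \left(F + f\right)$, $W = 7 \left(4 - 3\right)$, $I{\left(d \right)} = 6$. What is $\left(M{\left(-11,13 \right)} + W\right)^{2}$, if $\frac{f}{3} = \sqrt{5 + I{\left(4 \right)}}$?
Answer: $\frac{1158169}{9} - \frac{230945 \sqrt{11}}{6} \approx 1025.8$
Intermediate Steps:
$W = 7$ ($W = 7 \cdot 1 = 7$)
$f = 3 \sqrt{11}$ ($f = 3 \sqrt{5 + 6} = 3 \sqrt{11} \approx 9.9499$)
$M{\left(F,k \right)} = \frac{F k \left(F + 3 \sqrt{11}\right)}{6}$
$\left(M{\left(-11,13 \right)} + W\right)^{2} = \left(\frac{1}{6} \left(-11\right) 13 \left(-11 + 3 \sqrt{11}\right) + 7\right)^{2} = \left(\left(\frac{1573}{6} - \frac{143 \sqrt{11}}{2}\right) + 7\right)^{2} = \left(\frac{1615}{6} - \frac{143 \sqrt{11}}{2}\right)^{2}$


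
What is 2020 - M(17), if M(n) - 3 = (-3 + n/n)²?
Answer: 2013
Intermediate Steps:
M(n) = 7 (M(n) = 3 + (-3 + n/n)² = 3 + (-3 + 1)² = 3 + (-2)² = 3 + 4 = 7)
2020 - M(17) = 2020 - 1*7 = 2020 - 7 = 2013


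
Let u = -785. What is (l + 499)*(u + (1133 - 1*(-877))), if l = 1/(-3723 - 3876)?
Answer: 4645077500/7599 ≈ 6.1128e+5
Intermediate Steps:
l = -1/7599 (l = 1/(-7599) = -1/7599 ≈ -0.00013160)
(l + 499)*(u + (1133 - 1*(-877))) = (-1/7599 + 499)*(-785 + (1133 - 1*(-877))) = 3791900*(-785 + (1133 + 877))/7599 = 3791900*(-785 + 2010)/7599 = (3791900/7599)*1225 = 4645077500/7599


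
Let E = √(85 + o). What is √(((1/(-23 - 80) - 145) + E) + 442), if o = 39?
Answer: √(3150770 + 21218*√31)/103 ≈ 17.554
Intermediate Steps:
E = 2*√31 (E = √(85 + 39) = √124 = 2*√31 ≈ 11.136)
√(((1/(-23 - 80) - 145) + E) + 442) = √(((1/(-23 - 80) - 145) + 2*√31) + 442) = √(((1/(-103) - 145) + 2*√31) + 442) = √(((-1/103 - 145) + 2*√31) + 442) = √((-14936/103 + 2*√31) + 442) = √(30590/103 + 2*√31)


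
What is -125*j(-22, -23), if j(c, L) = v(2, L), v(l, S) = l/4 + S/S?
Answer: -375/2 ≈ -187.50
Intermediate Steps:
v(l, S) = 1 + l/4 (v(l, S) = l*(¼) + 1 = l/4 + 1 = 1 + l/4)
j(c, L) = 3/2 (j(c, L) = 1 + (¼)*2 = 1 + ½ = 3/2)
-125*j(-22, -23) = -125*3/2 = -375/2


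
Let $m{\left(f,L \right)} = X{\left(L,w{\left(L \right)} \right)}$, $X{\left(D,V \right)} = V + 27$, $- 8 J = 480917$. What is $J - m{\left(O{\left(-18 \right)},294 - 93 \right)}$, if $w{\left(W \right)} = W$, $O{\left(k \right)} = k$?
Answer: $- \frac{482741}{8} \approx -60343.0$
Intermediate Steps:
$J = - \frac{480917}{8}$ ($J = \left(- \frac{1}{8}\right) 480917 = - \frac{480917}{8} \approx -60115.0$)
$X{\left(D,V \right)} = 27 + V$
$m{\left(f,L \right)} = 27 + L$
$J - m{\left(O{\left(-18 \right)},294 - 93 \right)} = - \frac{480917}{8} - \left(27 + \left(294 - 93\right)\right) = - \frac{480917}{8} - \left(27 + 201\right) = - \frac{480917}{8} - 228 = - \frac{482741}{8}$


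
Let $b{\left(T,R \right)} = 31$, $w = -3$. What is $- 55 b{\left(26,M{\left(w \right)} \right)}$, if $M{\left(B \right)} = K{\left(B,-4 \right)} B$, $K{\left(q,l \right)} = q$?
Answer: $-1705$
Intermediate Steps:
$M{\left(B \right)} = B^{2}$ ($M{\left(B \right)} = B B = B^{2}$)
$- 55 b{\left(26,M{\left(w \right)} \right)} = \left(-55\right) 31 = -1705$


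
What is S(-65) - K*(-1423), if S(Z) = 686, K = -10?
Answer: -13544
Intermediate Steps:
S(-65) - K*(-1423) = 686 - (-10)*(-1423) = 686 - 1*14230 = 686 - 14230 = -13544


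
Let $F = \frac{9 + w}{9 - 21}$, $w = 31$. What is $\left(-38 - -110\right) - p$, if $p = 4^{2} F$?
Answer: $\frac{376}{3} \approx 125.33$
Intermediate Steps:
$F = - \frac{10}{3}$ ($F = \frac{9 + 31}{9 - 21} = \frac{40}{-12} = 40 \left(- \frac{1}{12}\right) = - \frac{10}{3} \approx -3.3333$)
$p = - \frac{160}{3}$ ($p = 4^{2} \left(- \frac{10}{3}\right) = 16 \left(- \frac{10}{3}\right) = - \frac{160}{3} \approx -53.333$)
$\left(-38 - -110\right) - p = \left(-38 - -110\right) - - \frac{160}{3} = \left(-38 + 110\right) + \frac{160}{3} = 72 + \frac{160}{3} = \frac{376}{3}$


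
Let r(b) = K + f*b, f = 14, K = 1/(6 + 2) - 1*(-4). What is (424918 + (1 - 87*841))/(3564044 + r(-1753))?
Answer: 2814016/28316049 ≈ 0.099379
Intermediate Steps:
K = 33/8 (K = 1/8 + 4 = ⅛ + 4 = 33/8 ≈ 4.1250)
r(b) = 33/8 + 14*b
(424918 + (1 - 87*841))/(3564044 + r(-1753)) = (424918 + (1 - 87*841))/(3564044 + (33/8 + 14*(-1753))) = (424918 + (1 - 73167))/(3564044 + (33/8 - 24542)) = (424918 - 73166)/(3564044 - 196303/8) = 351752/(28316049/8) = 351752*(8/28316049) = 2814016/28316049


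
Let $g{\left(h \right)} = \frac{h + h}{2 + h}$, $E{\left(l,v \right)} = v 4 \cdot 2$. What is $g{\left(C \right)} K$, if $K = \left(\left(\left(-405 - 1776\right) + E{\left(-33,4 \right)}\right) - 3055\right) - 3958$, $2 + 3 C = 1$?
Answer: $\frac{18324}{5} \approx 3664.8$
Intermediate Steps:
$C = - \frac{1}{3}$ ($C = - \frac{2}{3} + \frac{1}{3} \cdot 1 = - \frac{2}{3} + \frac{1}{3} = - \frac{1}{3} \approx -0.33333$)
$E{\left(l,v \right)} = 8 v$ ($E{\left(l,v \right)} = 4 v 2 = 8 v$)
$g{\left(h \right)} = \frac{2 h}{2 + h}$
$K = -9162$ ($K = \left(\left(\left(-405 - 1776\right) + 8 \cdot 4\right) - 3055\right) - 3958 = \left(\left(-2181 + 32\right) - 3055\right) - 3958 = \left(-2149 - 3055\right) - 3958 = -5204 - 3958 = -9162$)
$g{\left(C \right)} K = 2 \left(- \frac{1}{3}\right) \frac{1}{2 - \frac{1}{3}} \left(-9162\right) = 2 \left(- \frac{1}{3}\right) \frac{1}{\frac{5}{3}} \left(-9162\right) = 2 \left(- \frac{1}{3}\right) \frac{3}{5} \left(-9162\right) = \left(- \frac{2}{5}\right) \left(-9162\right) = \frac{18324}{5}$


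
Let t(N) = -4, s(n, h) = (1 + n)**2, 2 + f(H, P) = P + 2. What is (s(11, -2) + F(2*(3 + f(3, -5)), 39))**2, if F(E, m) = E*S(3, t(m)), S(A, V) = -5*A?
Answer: 41616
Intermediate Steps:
f(H, P) = P (f(H, P) = -2 + (P + 2) = -2 + (2 + P) = P)
F(E, m) = -15*E (F(E, m) = E*(-5*3) = E*(-15) = -15*E)
(s(11, -2) + F(2*(3 + f(3, -5)), 39))**2 = ((1 + 11)**2 - 30*(3 - 5))**2 = (12**2 - 30*(-2))**2 = (144 - 15*(-4))**2 = (144 + 60)**2 = 204**2 = 41616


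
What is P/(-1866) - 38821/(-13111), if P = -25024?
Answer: 200264825/12232563 ≈ 16.371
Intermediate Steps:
P/(-1866) - 38821/(-13111) = -25024/(-1866) - 38821/(-13111) = -25024*(-1/1866) - 38821*(-1/13111) = 12512/933 + 38821/13111 = 200264825/12232563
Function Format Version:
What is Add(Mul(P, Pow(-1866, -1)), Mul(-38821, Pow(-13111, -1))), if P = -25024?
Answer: Rational(200264825, 12232563) ≈ 16.371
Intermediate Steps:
Add(Mul(P, Pow(-1866, -1)), Mul(-38821, Pow(-13111, -1))) = Add(Mul(-25024, Pow(-1866, -1)), Mul(-38821, Pow(-13111, -1))) = Add(Mul(-25024, Rational(-1, 1866)), Mul(-38821, Rational(-1, 13111))) = Add(Rational(12512, 933), Rational(38821, 13111)) = Rational(200264825, 12232563)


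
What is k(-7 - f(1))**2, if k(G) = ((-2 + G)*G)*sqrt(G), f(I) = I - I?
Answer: -27783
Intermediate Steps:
f(I) = 0
k(G) = G**(3/2)*(-2 + G) (k(G) = (G*(-2 + G))*sqrt(G) = G**(3/2)*(-2 + G))
k(-7 - f(1))**2 = ((-7 - 1*0)**(3/2)*(-2 + (-7 - 1*0)))**2 = ((-7 + 0)**(3/2)*(-2 + (-7 + 0)))**2 = ((-7)**(3/2)*(-2 - 7))**2 = (-7*I*sqrt(7)*(-9))**2 = (63*I*sqrt(7))**2 = -27783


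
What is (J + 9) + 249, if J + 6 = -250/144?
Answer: 18019/72 ≈ 250.26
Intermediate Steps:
J = -557/72 (J = -6 - 250/144 = -6 - 250*1/144 = -6 - 125/72 = -557/72 ≈ -7.7361)
(J + 9) + 249 = (-557/72 + 9) + 249 = 91/72 + 249 = 18019/72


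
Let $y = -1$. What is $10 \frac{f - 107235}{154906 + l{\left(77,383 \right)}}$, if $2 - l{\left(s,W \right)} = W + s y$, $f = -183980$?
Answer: $- \frac{1456075}{77301} \approx -18.836$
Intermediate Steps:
$l{\left(s,W \right)} = 2 + s - W$ ($l{\left(s,W \right)} = 2 - \left(W + s \left(-1\right)\right) = 2 - \left(W - s\right) = 2 + s - W$)
$10 \frac{f - 107235}{154906 + l{\left(77,383 \right)}} = 10 \frac{-183980 - 107235}{154906 + \left(2 + 77 - 383\right)} = 10 \left(- \frac{291215}{154906 + \left(2 + 77 - 383\right)}\right) = 10 \left(- \frac{291215}{154906 - 304}\right) = 10 \left(- \frac{291215}{154602}\right) = - \frac{1456075}{77301}$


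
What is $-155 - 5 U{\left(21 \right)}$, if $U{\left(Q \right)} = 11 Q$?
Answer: $-1310$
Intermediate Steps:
$-155 - 5 U{\left(21 \right)} = -155 - 5 \cdot 11 \cdot 21 = -155 - 1155 = -1310$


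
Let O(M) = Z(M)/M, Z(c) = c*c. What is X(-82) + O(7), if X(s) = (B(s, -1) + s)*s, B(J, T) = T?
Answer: 6813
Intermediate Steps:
Z(c) = c²
O(M) = M (O(M) = M²/M = M)
X(s) = s*(-1 + s) (X(s) = (-1 + s)*s = s*(-1 + s))
X(-82) + O(7) = -82*(-1 - 82) + 7 = -82*(-83) + 7 = 6806 + 7 = 6813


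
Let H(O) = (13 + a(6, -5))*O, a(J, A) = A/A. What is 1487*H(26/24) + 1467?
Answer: 144119/6 ≈ 24020.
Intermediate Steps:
a(J, A) = 1
H(O) = 14*O (H(O) = (13 + 1)*O = 14*O)
1487*H(26/24) + 1467 = 1487*(14*(26/24)) + 1467 = 1487*(14*(26*(1/24))) + 1467 = 1487*(14*(13/12)) + 1467 = 1487*(91/6) + 1467 = 135317/6 + 1467 = 144119/6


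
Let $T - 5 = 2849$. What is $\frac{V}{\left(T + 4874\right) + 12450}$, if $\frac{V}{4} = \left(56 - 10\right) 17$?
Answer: $\frac{1564}{10089} \approx 0.15502$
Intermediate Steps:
$T = 2854$ ($T = 5 + 2849 = 2854$)
$V = 3128$ ($V = 4 \left(56 - 10\right) 17 = 4 \cdot 46 \cdot 17 = 4 \cdot 782 = 3128$)
$\frac{V}{\left(T + 4874\right) + 12450} = \frac{3128}{\left(2854 + 4874\right) + 12450} = \frac{3128}{7728 + 12450} = \frac{3128}{20178} = 3128 \cdot \frac{1}{20178} = \frac{1564}{10089}$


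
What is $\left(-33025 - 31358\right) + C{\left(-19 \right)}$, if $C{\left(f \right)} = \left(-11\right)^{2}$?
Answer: $-64262$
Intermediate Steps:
$C{\left(f \right)} = 121$
$\left(-33025 - 31358\right) + C{\left(-19 \right)} = \left(-33025 - 31358\right) + 121 = -64383 + 121 = -64262$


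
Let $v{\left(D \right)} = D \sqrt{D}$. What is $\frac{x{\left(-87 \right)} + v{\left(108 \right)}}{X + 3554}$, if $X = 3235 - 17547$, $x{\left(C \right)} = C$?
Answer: $\frac{29}{3586} - \frac{108 \sqrt{3}}{1793} \approx -0.096242$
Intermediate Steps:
$X = -14312$
$v{\left(D \right)} = D^{\frac{3}{2}}$
$\frac{x{\left(-87 \right)} + v{\left(108 \right)}}{X + 3554} = \frac{-87 + 108^{\frac{3}{2}}}{-14312 + 3554} = \frac{-87 + 648 \sqrt{3}}{-10758} = \left(-87 + 648 \sqrt{3}\right) \left(- \frac{1}{10758}\right) = \frac{29}{3586} - \frac{108 \sqrt{3}}{1793}$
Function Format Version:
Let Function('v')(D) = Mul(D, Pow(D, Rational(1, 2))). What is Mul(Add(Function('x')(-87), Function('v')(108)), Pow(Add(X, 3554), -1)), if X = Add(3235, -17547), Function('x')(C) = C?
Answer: Add(Rational(29, 3586), Mul(Rational(-108, 1793), Pow(3, Rational(1, 2)))) ≈ -0.096242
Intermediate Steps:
X = -14312
Function('v')(D) = Pow(D, Rational(3, 2))
Mul(Add(Function('x')(-87), Function('v')(108)), Pow(Add(X, 3554), -1)) = Mul(Add(-87, Pow(108, Rational(3, 2))), Pow(Add(-14312, 3554), -1)) = Mul(Add(-87, Mul(648, Pow(3, Rational(1, 2)))), Pow(-10758, -1)) = Mul(Add(-87, Mul(648, Pow(3, Rational(1, 2)))), Rational(-1, 10758)) = Add(Rational(29, 3586), Mul(Rational(-108, 1793), Pow(3, Rational(1, 2))))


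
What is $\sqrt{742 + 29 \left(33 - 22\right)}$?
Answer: $\sqrt{1061} \approx 32.573$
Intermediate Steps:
$\sqrt{742 + 29 \left(33 - 22\right)} = \sqrt{742 + 29 \cdot 11} = \sqrt{742 + 319} = \sqrt{1061}$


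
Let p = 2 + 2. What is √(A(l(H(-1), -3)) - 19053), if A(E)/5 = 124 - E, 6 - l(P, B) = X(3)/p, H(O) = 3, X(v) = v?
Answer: I*√73837/2 ≈ 135.86*I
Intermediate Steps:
p = 4
l(P, B) = 21/4 (l(P, B) = 6 - 3/4 = 6 - 1*¾ = 6 - ¾ = 21/4)
A(E) = 620 - 5*E (A(E) = 5*(124 - E) = 620 - 5*E)
√(A(l(H(-1), -3)) - 19053) = √((620 - 5*21/4) - 19053) = √((620 - 105/4) - 19053) = √(2375/4 - 19053) = √(-73837/4) = I*√73837/2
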